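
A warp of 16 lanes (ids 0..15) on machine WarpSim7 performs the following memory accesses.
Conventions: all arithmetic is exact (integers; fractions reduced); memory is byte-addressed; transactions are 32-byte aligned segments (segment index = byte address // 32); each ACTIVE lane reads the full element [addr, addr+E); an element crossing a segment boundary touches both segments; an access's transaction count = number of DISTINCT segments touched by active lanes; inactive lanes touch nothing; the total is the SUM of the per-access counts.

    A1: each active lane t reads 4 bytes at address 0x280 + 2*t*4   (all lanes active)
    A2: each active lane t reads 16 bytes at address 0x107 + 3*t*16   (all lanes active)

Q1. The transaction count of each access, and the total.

A1: 4 transactions
A2: 24 transactions

Answer: 4,24; total 28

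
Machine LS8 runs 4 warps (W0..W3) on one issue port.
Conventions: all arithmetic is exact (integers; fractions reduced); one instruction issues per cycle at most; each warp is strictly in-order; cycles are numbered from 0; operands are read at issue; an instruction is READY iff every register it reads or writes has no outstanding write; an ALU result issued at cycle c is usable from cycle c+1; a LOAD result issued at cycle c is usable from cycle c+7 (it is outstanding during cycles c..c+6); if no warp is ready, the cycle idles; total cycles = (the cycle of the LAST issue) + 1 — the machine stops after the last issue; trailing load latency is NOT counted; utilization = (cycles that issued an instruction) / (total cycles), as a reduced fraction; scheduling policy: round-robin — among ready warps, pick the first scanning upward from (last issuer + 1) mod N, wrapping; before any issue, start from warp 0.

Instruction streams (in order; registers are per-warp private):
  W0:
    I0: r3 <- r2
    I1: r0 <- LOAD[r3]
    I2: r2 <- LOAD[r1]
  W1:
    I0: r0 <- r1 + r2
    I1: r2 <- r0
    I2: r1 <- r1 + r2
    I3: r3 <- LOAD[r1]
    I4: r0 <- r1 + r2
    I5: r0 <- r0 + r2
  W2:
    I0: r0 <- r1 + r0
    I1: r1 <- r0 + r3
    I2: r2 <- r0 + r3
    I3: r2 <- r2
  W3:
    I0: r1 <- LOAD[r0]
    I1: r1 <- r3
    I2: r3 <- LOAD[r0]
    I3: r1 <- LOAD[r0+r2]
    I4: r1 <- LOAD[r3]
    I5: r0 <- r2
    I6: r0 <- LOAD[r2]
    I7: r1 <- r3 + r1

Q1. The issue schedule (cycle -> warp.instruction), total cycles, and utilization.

cycle 0: W0.I0
cycle 1: W1.I0
cycle 2: W2.I0
cycle 3: W3.I0
cycle 4: W0.I1
cycle 5: W1.I1
cycle 6: W2.I1
cycle 7: W0.I2
cycle 8: W1.I2
cycle 9: W2.I2
cycle 10: W3.I1
cycle 11: W1.I3
cycle 12: W2.I3
cycle 13: W3.I2
cycle 14: W1.I4
cycle 15: W3.I3
cycle 16: W1.I5
cycle 17: idle
cycle 18: idle
cycle 19: idle
cycle 20: idle
cycle 21: idle
cycle 22: W3.I4
cycle 23: W3.I5
cycle 24: W3.I6
cycle 25: idle
cycle 26: idle
cycle 27: idle
cycle 28: idle
cycle 29: W3.I7

Answer: 30 cycles, utilization 7/10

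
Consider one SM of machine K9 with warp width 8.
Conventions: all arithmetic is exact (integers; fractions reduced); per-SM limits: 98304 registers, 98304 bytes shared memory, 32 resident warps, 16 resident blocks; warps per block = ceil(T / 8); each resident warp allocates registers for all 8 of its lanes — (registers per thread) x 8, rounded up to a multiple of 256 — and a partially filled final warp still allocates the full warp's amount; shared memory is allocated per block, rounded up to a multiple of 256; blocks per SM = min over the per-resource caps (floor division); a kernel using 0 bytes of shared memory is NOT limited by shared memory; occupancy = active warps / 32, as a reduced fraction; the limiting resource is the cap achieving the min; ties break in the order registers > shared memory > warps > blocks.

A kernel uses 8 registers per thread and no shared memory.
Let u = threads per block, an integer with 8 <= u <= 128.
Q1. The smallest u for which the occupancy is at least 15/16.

Answer: u = 9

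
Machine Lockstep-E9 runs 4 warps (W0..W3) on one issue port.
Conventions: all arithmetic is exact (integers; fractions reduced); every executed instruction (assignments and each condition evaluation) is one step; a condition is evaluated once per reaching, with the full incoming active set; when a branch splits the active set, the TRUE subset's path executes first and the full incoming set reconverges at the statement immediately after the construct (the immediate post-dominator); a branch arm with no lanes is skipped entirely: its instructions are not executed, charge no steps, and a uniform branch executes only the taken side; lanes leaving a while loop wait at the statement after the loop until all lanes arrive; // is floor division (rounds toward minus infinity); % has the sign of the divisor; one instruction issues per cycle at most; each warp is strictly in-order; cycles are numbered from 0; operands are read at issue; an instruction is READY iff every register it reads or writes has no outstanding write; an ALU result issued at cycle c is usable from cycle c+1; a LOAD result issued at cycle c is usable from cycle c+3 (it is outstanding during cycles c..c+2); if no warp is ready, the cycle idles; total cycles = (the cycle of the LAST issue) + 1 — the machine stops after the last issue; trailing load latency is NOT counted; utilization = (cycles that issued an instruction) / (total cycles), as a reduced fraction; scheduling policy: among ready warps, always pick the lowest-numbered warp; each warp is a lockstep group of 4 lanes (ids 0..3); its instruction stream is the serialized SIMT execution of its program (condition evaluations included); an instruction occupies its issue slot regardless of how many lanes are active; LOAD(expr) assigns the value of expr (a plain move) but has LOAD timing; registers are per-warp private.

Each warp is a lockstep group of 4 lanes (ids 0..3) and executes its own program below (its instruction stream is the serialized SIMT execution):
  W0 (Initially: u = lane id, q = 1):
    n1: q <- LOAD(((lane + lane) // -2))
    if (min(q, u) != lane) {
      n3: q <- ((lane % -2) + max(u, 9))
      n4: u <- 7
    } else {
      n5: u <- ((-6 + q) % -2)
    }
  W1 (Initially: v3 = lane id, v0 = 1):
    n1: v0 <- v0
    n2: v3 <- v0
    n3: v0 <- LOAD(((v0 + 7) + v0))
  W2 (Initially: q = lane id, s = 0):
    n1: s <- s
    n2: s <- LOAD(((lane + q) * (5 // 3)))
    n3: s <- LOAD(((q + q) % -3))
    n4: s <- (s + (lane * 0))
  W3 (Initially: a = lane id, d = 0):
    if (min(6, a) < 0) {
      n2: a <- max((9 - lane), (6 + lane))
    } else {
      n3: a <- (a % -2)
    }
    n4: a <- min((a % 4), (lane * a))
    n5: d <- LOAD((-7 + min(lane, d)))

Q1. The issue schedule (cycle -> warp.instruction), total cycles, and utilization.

cycle 0: W0.I0
cycle 1: W1.I0
cycle 2: W1.I1
cycle 3: W0.I1
cycle 4: W0.I2
cycle 5: W0.I3
cycle 6: W0.I4
cycle 7: W1.I2
cycle 8: W2.I0
cycle 9: W2.I1
cycle 10: W3.I0
cycle 11: W3.I1
cycle 12: W2.I2
cycle 13: W3.I2
cycle 14: W3.I3
cycle 15: W2.I3

Answer: 16 cycles, utilization 1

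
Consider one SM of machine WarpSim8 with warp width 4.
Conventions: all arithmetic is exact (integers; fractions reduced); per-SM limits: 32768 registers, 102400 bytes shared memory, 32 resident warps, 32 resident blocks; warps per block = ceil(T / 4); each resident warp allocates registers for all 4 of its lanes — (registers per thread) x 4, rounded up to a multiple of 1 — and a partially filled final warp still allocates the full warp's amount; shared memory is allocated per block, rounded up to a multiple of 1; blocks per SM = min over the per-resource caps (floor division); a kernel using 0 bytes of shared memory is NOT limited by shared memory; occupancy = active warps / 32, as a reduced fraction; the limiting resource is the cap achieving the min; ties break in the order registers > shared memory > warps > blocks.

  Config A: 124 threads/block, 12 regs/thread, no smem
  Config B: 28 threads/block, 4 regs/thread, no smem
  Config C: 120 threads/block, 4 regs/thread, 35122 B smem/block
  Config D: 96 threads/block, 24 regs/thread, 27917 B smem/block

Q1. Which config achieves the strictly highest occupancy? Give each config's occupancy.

occupancies: A 31/32, B 7/8, C 15/16, D 3/4

Answer: A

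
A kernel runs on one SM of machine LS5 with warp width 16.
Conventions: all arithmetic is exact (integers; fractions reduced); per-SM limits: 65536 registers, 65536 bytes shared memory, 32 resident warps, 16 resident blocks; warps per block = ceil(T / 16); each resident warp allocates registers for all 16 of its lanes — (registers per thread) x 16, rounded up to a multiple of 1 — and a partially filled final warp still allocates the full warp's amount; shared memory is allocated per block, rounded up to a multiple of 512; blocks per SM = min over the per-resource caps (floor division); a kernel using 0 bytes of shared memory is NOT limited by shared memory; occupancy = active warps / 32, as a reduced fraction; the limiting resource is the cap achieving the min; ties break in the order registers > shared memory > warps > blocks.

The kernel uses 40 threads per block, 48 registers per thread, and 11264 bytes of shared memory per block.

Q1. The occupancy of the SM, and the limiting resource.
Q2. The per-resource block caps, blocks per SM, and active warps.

Answer: occupancy 15/32, limited by shared memory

registers: 28 blocks
shared memory: 5 blocks
warps: 10 blocks
blocks: 16 blocks

Answer: 5 blocks, 15 active warps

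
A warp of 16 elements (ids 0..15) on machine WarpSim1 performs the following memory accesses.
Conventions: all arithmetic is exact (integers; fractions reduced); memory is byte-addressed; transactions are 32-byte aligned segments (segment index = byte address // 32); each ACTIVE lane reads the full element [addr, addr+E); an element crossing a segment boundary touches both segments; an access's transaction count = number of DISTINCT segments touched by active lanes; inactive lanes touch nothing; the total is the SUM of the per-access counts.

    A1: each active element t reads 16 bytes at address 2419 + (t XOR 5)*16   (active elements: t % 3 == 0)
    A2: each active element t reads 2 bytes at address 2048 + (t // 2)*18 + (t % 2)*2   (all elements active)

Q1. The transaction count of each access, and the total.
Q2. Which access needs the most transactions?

A1: 6 transactions
A2: 5 transactions

Answer: 6,5; total 11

Answer: A1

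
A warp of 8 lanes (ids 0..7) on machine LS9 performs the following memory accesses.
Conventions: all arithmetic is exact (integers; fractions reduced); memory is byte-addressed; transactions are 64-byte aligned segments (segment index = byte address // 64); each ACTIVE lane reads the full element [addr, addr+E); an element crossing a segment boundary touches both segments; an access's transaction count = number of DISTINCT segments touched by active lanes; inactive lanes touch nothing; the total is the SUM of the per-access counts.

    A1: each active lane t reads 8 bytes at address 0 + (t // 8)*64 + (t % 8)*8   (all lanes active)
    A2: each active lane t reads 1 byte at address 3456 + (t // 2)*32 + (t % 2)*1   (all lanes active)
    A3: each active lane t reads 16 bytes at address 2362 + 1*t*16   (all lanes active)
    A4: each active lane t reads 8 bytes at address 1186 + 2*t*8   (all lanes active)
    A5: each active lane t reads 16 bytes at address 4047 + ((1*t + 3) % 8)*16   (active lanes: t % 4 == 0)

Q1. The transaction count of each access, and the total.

A1: 1 transaction
A2: 2 transactions
A3: 3 transactions
A4: 3 transactions
A5: 3 transactions

Answer: 1,2,3,3,3; total 12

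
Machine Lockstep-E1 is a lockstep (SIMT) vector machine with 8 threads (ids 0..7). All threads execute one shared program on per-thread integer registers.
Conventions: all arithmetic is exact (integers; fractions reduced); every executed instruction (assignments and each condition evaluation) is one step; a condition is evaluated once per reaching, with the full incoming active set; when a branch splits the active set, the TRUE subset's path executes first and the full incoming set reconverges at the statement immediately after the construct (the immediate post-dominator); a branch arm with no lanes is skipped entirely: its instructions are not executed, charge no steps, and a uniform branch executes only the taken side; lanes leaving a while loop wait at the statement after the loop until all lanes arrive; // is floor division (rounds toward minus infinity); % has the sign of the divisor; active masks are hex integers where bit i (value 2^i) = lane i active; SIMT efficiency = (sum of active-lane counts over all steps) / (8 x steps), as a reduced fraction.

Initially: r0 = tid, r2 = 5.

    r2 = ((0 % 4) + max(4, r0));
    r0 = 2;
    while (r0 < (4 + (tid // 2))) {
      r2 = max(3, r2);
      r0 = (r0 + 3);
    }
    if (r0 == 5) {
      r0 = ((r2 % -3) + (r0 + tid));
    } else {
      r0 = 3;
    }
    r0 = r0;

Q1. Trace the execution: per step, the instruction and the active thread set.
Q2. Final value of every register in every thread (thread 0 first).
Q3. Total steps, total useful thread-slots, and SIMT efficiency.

step 0: r2 <- ((0 % 4) + max(4, r0)) 0xff
step 1: r0 <- 2                      0xff
step 2: eval (r0 < (4 + (tid // 2))) 0xff
step 3: r2 <- max(3, r2)             0xff
step 4: r0 <- (r0 + 3)               0xff
step 5: eval (r0 < (4 + (tid // 2))) 0xff
step 6: r2 <- max(3, r2)             0xf0
step 7: r0 <- (r0 + 3)               0xf0
step 8: eval (r0 < (4 + (tid // 2))) 0xf0
step 9: eval (r0 == 5)               0xff
step 10: r0 <- ((r2 % -3) + (r0 + tid)) 0x0f
step 11: r0 <- 3                      0xf0
step 12: r0 <- r0                     0xff

Answer: 13 steps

r0: 3,4,5,6,3,3,3,3
r2: 4,4,4,4,4,5,6,7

steps = 13; useful = 84; efficiency = 84/104 = 21/26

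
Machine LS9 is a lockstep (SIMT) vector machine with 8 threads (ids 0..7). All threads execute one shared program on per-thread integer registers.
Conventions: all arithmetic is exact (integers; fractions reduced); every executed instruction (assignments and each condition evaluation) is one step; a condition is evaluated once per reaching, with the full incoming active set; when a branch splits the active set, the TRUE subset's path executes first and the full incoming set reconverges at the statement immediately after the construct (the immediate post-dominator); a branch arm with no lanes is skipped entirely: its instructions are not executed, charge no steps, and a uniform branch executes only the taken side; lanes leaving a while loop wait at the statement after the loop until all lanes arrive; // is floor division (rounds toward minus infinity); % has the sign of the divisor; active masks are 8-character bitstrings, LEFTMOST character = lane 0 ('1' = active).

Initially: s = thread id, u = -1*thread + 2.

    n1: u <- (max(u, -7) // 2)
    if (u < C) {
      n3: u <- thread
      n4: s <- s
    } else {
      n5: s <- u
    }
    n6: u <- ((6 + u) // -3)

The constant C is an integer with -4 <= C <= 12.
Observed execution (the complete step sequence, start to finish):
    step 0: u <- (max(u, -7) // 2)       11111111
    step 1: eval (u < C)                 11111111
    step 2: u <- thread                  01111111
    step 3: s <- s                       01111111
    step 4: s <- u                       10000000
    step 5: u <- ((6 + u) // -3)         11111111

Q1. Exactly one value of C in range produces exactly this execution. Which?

Answer: C = 1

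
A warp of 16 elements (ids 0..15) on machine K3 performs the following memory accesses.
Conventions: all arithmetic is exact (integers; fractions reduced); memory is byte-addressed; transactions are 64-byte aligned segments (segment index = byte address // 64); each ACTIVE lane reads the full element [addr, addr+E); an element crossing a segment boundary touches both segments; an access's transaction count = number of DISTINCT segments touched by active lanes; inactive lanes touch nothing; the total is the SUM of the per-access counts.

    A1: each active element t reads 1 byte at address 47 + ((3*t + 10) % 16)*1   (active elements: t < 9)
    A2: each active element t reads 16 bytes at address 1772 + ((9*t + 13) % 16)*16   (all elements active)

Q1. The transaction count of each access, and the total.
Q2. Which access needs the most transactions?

A1: 1 transaction
A2: 5 transactions

Answer: 1,5; total 6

Answer: A2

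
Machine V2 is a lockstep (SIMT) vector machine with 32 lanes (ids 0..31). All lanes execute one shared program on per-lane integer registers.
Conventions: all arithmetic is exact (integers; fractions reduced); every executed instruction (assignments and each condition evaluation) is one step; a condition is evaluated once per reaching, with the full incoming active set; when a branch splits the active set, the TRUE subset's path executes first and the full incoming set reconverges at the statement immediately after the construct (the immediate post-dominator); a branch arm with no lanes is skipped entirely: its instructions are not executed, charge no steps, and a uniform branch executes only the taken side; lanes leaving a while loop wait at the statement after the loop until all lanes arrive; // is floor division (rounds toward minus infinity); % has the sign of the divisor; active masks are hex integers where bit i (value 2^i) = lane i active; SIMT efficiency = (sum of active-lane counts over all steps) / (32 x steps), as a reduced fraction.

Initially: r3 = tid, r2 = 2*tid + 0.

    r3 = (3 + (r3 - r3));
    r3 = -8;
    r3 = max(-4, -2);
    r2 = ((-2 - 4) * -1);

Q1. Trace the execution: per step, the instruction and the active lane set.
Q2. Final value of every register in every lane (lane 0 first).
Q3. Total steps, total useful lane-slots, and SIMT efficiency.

step 0: r3 <- (3 + (r3 - r3))        0xffffffff
step 1: r3 <- -8                     0xffffffff
step 2: r3 <- max(-4, -2)            0xffffffff
step 3: r2 <- ((-2 - 4) * -1)        0xffffffff

Answer: 4 steps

r3: -2,-2,-2,-2,-2,-2,-2,-2,-2,-2,-2,-2,-2,-2,-2,-2,-2,-2,-2,-2,-2,-2,-2,-2,-2,-2,-2,-2,-2,-2,-2,-2
r2: 6,6,6,6,6,6,6,6,6,6,6,6,6,6,6,6,6,6,6,6,6,6,6,6,6,6,6,6,6,6,6,6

steps = 4; useful = 128; efficiency = 128/128 = 1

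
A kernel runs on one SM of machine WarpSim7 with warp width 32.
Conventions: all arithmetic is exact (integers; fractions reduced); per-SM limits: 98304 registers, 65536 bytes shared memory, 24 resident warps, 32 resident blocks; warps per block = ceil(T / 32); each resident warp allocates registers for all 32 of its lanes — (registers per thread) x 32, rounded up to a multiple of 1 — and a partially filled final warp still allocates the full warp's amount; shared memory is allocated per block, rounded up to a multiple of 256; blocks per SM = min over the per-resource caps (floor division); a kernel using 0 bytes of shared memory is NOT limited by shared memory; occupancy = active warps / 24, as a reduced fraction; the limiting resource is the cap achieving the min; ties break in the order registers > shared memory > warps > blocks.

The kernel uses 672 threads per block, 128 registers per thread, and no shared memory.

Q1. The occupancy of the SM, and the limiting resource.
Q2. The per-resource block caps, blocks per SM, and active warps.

Answer: occupancy 7/8, limited by registers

registers: 1 block
shared memory: no limit (kernel uses none)
warps: 1 block
blocks: 32 blocks

Answer: 1 block, 21 active warps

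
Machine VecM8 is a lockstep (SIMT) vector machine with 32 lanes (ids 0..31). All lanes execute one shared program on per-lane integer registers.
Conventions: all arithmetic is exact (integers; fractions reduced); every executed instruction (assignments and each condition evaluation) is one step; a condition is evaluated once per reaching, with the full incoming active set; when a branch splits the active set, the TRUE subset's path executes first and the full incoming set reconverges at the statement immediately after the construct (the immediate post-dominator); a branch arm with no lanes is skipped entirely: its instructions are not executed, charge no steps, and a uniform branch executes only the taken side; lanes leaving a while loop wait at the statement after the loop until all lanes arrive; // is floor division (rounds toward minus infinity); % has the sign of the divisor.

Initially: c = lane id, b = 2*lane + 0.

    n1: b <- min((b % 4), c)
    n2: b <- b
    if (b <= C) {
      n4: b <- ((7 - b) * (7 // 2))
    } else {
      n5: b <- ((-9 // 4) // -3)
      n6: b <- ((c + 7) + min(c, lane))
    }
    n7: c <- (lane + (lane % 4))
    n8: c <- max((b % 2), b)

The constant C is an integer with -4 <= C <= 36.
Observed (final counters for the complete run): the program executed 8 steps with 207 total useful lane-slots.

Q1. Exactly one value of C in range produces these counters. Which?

Answer: C = 1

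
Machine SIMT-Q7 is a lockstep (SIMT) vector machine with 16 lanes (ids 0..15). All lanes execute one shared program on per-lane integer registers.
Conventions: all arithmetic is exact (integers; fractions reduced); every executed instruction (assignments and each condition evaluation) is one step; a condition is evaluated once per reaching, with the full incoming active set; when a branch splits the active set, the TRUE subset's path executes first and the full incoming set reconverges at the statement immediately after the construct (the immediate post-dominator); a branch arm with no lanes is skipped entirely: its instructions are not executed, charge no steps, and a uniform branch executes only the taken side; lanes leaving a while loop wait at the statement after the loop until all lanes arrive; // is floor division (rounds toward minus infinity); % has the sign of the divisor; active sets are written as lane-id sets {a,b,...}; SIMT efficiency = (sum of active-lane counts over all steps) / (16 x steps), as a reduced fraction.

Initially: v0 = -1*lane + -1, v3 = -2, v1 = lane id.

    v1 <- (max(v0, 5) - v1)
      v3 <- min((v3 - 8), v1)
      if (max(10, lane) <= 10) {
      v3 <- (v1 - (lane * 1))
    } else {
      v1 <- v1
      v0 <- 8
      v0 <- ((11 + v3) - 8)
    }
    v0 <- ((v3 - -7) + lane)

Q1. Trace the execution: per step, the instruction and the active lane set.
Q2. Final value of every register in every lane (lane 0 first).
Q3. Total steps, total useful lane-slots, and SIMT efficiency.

step 0: v1 <- (max(v0, 5) - v1)      {0,1,2,3,4,5,6,7,8,9,10,11,12,13,14,15}
step 1: v3 <- min((v3 - 8), v1)      {0,1,2,3,4,5,6,7,8,9,10,11,12,13,14,15}
step 2: eval (max(10, lane) <= 10)   {0,1,2,3,4,5,6,7,8,9,10,11,12,13,14,15}
step 3: v3 <- (v1 - (lane * 1))      {0,1,2,3,4,5,6,7,8,9,10}
step 4: v1 <- v1                     {11,12,13,14,15}
step 5: v0 <- 8                      {11,12,13,14,15}
step 6: v0 <- ((11 + v3) - 8)        {11,12,13,14,15}
step 7: v0 <- ((v3 - -7) + lane)     {0,1,2,3,4,5,6,7,8,9,10,11,12,13,14,15}

Answer: 8 steps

v0: 12,11,10,9,8,7,6,5,4,3,2,8,9,10,11,12
v3: 5,3,1,-1,-3,-5,-7,-9,-11,-13,-15,-10,-10,-10,-10,-10
v1: 5,4,3,2,1,0,-1,-2,-3,-4,-5,-6,-7,-8,-9,-10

steps = 8; useful = 90; efficiency = 90/128 = 45/64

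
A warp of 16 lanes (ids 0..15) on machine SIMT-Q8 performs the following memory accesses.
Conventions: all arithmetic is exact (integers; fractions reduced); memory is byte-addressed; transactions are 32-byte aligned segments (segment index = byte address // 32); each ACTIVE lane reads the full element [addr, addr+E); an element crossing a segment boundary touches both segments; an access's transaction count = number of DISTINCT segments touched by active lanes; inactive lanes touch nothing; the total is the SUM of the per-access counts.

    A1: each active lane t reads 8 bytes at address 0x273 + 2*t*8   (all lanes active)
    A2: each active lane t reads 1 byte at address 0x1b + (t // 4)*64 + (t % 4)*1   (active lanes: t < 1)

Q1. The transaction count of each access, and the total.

A1: 9 transactions
A2: 1 transaction

Answer: 9,1; total 10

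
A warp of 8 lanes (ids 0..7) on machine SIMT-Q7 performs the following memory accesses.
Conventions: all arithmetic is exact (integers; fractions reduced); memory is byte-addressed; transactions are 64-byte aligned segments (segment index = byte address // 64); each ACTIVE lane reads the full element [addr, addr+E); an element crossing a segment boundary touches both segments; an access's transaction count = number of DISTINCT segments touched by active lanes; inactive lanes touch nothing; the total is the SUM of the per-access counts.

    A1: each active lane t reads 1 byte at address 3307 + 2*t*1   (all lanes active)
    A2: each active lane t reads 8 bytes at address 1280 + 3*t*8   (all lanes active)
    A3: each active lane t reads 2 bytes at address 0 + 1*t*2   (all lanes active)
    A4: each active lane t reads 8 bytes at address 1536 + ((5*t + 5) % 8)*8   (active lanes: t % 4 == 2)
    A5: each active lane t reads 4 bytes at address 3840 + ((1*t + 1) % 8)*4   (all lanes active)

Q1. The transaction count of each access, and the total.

A1: 1 transaction
A2: 3 transactions
A3: 1 transaction
A4: 1 transaction
A5: 1 transaction

Answer: 1,3,1,1,1; total 7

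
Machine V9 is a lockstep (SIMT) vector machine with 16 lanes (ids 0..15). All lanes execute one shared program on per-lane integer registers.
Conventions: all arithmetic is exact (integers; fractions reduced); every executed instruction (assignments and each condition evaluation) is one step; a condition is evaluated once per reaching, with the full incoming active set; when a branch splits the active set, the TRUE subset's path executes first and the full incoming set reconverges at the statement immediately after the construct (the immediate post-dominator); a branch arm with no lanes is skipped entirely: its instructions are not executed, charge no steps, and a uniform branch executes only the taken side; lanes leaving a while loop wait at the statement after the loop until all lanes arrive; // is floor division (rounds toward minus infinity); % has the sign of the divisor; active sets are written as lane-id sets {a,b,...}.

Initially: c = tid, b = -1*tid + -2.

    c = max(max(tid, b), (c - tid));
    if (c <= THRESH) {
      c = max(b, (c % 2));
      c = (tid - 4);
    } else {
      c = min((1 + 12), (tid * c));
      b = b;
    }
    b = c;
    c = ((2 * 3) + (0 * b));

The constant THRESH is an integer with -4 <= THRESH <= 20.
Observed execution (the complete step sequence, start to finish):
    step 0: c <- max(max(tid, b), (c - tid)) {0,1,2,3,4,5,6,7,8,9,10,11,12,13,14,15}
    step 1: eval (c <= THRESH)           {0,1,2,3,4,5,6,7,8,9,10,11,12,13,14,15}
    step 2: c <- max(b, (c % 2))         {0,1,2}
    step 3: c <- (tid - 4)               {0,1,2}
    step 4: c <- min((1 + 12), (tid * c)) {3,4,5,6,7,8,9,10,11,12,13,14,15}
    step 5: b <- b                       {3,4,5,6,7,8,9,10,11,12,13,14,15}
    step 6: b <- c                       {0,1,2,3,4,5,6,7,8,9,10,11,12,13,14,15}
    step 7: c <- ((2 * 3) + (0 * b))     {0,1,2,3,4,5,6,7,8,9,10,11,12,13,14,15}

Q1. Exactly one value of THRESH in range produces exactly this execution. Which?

Answer: THRESH = 2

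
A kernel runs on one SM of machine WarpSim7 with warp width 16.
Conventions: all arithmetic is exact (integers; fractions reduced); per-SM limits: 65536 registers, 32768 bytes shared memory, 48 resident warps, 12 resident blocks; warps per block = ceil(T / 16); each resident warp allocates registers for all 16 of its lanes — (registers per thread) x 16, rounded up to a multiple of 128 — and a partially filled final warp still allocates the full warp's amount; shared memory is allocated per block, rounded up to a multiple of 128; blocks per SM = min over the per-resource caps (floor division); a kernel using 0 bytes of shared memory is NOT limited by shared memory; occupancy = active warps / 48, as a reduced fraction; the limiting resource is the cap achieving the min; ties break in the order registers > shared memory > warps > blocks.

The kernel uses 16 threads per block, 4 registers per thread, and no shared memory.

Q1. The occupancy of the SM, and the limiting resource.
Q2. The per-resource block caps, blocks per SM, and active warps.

Answer: occupancy 1/4, limited by blocks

registers: 512 blocks
shared memory: no limit (kernel uses none)
warps: 48 blocks
blocks: 12 blocks

Answer: 12 blocks, 12 active warps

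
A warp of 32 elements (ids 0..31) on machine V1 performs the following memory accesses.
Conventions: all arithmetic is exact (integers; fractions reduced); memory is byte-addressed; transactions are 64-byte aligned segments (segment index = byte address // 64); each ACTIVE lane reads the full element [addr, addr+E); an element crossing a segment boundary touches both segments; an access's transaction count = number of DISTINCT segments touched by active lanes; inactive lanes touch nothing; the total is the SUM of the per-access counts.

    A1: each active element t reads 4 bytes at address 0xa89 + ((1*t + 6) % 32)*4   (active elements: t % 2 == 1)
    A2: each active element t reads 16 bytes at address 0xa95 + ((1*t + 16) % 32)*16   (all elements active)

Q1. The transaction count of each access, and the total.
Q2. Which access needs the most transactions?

A1: 3 transactions
A2: 9 transactions

Answer: 3,9; total 12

Answer: A2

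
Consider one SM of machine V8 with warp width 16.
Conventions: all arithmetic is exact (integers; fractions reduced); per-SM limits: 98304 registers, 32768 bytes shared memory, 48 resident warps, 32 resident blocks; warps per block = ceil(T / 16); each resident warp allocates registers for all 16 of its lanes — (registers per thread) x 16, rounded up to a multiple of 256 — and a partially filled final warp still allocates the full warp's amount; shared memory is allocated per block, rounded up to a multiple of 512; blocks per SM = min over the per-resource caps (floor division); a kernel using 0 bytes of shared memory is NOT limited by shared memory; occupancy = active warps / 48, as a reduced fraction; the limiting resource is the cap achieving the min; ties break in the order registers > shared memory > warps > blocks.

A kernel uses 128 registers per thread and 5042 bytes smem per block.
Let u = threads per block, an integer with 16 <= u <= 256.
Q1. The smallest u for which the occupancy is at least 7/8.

Answer: u = 97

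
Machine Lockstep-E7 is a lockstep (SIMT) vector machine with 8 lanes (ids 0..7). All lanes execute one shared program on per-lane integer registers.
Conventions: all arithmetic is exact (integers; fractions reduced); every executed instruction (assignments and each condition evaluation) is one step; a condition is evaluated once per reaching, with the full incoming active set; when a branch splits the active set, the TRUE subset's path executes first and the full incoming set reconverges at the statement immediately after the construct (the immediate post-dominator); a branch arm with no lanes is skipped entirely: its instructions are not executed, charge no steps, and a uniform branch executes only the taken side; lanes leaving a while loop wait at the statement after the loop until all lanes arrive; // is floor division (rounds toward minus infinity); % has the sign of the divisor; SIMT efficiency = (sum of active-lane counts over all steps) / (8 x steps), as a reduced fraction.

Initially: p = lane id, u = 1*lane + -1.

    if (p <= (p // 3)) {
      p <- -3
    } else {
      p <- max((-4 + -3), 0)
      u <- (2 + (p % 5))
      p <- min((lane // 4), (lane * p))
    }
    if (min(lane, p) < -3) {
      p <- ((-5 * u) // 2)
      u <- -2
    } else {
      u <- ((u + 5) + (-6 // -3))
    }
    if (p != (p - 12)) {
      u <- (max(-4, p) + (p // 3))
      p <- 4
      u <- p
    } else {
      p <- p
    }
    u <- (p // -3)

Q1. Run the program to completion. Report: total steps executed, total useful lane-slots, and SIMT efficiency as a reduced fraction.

Answer: 12 steps, 86 useful, 43/48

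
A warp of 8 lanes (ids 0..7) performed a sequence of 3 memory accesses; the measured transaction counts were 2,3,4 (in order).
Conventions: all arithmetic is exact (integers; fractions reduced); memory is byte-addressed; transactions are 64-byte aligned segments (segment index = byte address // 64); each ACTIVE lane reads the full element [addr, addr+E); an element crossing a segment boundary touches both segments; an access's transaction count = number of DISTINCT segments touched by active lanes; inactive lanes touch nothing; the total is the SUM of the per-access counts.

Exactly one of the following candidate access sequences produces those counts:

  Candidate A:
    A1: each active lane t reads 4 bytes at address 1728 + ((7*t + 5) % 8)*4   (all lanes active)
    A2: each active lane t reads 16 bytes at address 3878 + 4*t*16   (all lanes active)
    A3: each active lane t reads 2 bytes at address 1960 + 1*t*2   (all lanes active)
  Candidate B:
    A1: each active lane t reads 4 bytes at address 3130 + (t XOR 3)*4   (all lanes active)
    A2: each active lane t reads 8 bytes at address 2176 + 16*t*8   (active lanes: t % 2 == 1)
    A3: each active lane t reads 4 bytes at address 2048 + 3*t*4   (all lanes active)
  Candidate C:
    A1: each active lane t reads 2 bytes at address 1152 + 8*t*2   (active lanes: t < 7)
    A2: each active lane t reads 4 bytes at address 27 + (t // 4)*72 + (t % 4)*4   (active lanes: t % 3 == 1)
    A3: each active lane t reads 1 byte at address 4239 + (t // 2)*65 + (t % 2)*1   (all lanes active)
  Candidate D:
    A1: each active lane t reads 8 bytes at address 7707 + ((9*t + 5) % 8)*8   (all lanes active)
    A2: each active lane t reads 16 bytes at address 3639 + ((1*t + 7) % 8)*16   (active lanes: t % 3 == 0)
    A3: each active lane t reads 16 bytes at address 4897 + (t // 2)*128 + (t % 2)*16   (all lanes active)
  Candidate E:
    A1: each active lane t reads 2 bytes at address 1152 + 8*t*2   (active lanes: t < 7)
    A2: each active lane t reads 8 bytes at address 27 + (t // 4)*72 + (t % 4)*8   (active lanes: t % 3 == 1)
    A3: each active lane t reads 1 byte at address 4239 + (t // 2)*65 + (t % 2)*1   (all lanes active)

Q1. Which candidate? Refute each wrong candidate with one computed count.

A: A1 gives 1 transaction, not 2
B: A2 gives 4 transactions, not 3
C: A2 gives 2 transactions, not 3
D: A2 gives 2 transactions, not 3
E: all counts match (2,3,4)

Answer: E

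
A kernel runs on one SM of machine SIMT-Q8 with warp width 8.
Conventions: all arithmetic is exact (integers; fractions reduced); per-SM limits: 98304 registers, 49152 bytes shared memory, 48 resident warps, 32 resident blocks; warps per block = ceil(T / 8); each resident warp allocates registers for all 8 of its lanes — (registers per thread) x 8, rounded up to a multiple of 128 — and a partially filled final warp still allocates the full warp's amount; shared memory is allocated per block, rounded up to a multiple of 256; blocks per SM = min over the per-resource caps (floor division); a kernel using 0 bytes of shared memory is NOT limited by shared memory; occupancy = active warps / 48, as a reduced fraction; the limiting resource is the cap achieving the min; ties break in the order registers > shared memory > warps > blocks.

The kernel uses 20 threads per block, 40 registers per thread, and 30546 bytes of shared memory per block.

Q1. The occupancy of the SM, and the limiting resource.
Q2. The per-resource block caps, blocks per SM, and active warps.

Answer: occupancy 1/16, limited by shared memory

registers: 85 blocks
shared memory: 1 block
warps: 16 blocks
blocks: 32 blocks

Answer: 1 block, 3 active warps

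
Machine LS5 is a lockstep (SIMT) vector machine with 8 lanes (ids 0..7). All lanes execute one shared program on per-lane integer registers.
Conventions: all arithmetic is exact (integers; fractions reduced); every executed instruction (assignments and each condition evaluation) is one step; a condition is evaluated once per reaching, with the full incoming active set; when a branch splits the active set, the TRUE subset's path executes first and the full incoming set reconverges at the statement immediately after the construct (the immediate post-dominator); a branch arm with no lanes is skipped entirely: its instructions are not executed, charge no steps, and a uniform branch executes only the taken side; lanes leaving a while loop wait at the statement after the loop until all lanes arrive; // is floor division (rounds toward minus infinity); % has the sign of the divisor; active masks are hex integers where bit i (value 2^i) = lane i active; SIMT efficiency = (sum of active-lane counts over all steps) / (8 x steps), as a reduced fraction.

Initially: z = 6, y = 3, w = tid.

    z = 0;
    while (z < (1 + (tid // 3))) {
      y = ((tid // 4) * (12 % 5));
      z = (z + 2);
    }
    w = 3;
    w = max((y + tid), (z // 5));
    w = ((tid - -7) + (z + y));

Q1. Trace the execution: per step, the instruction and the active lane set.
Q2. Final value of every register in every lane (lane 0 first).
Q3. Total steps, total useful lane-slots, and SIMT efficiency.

step 0: z <- 0                       0xff
step 1: eval (z < (1 + (tid // 3)))  0xff
step 2: y <- ((tid // 4) * (12 % 5)) 0xff
step 3: z <- (z + 2)                 0xff
step 4: eval (z < (1 + (tid // 3)))  0xff
step 5: y <- ((tid // 4) * (12 % 5)) 0xc0
step 6: z <- (z + 2)                 0xc0
step 7: eval (z < (1 + (tid // 3)))  0xc0
step 8: w <- 3                       0xff
step 9: w <- max((y + tid), (z // 5)) 0xff
step 10: w <- ((tid - -7) + (z + y))  0xff

Answer: 11 steps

z: 2,2,2,2,2,2,4,4
y: 0,0,0,0,2,2,2,2
w: 9,10,11,12,15,16,19,20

steps = 11; useful = 70; efficiency = 70/88 = 35/44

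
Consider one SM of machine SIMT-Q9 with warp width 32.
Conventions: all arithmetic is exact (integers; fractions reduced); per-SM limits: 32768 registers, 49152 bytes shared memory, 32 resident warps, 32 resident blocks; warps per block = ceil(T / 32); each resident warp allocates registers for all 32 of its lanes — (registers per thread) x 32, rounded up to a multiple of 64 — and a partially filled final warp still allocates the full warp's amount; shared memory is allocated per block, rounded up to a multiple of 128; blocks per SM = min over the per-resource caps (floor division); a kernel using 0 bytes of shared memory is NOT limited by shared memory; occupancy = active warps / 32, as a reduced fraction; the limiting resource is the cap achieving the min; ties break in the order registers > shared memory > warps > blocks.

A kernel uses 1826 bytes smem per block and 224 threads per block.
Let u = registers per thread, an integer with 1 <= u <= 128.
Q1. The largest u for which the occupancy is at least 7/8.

Answer: u = 36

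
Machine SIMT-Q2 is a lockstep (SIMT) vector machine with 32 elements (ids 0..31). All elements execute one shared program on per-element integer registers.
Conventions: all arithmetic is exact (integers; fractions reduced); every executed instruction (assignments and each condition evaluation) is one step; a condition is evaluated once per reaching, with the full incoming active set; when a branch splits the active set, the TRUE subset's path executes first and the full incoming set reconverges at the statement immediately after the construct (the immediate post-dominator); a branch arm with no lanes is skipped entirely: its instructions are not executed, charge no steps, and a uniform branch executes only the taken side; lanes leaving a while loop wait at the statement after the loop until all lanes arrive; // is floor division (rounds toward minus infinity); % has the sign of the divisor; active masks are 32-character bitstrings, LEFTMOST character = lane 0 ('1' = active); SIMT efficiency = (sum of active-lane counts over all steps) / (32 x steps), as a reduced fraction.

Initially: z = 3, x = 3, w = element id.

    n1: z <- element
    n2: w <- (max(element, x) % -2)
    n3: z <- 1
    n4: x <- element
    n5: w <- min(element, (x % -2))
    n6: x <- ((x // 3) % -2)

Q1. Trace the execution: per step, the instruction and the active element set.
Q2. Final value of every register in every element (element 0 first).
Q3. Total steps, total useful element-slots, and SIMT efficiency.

step 0: z <- element                 11111111111111111111111111111111
step 1: w <- (max(element, x) % -2)  11111111111111111111111111111111
step 2: z <- 1                       11111111111111111111111111111111
step 3: x <- element                 11111111111111111111111111111111
step 4: w <- min(element, (x % -2))  11111111111111111111111111111111
step 5: x <- ((x // 3) % -2)         11111111111111111111111111111111

Answer: 6 steps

z: 1,1,1,1,1,1,1,1,1,1,1,1,1,1,1,1,1,1,1,1,1,1,1,1,1,1,1,1,1,1,1,1
x: 0,0,0,-1,-1,-1,0,0,0,-1,-1,-1,0,0,0,-1,-1,-1,0,0,0,-1,-1,-1,0,0,0,-1,-1,-1,0,0
w: 0,-1,0,-1,0,-1,0,-1,0,-1,0,-1,0,-1,0,-1,0,-1,0,-1,0,-1,0,-1,0,-1,0,-1,0,-1,0,-1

steps = 6; useful = 192; efficiency = 192/192 = 1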